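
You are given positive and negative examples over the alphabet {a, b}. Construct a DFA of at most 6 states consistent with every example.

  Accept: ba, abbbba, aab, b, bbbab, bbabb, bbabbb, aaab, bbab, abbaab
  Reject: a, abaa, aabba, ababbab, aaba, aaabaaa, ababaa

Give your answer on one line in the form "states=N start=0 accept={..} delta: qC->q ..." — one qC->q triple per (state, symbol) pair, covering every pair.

states=6 start=0 accept={0,2,3,4} delta: 0a->1 0b->2 1a->1 1b->3 2a->0 2b->0 3a->1 3b->4 4a->5 4b->0 5a->0 5b->1

State merging on the prefix tree: take the shortest (then alphabetical) example prefix whose next move is undefined and point that move at state 0, else 1, else 2, ...; a target is out if some Accept/Reject pair would then sit in one state with the same input left (inseparable). If every existing state is out, open a new one.
a: 0a undefined. 0a->0: no, ba/aaba meet in 0 with "ba" left. Open state 1: 0a->1.
b: 0b undefined. 0b->0: no, ba/a meet in 1. 0b->1: no, b/a meet in 1. Open state 2: 0b->2.
aa: 1a undefined. 1a->0: no, ba/aaba meet in 2 with "a" left. 1a->1: ok.
ab: 1b undefined. 1b->0: no, ba/aabba meet in 2 with "a" left. 1b->1: no, abbbba/a meet in 1. 1b->2: no, ba/aaba meet in 2 with "a" left. Open state 3: 1b->3.
ba: 2a undefined. 2a->0: ok.
bb: 2b undefined. 2b->0: ok.
aba: 3a undefined. 3a->0: no, ba/aaba meet in 0. 3a->1: ok.
abb: 3b undefined. 3b->0: no, abbbba/a meet in 1. 3b->1: no, abbbba/a meet in 1. 3b->2: no, ba/aabba meet in 0. 3b->3: no, abbbba/a meet in 1. Open state 4: 3b->4.
abba: 4a undefined. 4a->0: no, ba/aabba meet in 0. 4a->1: no, aab/ababbab meet in 3. 4a->2: no, ba/ababbab meet in 0. 4a->3: no, aab/aabba meet in 3. 4a->4: no, bbabb/aabba meet in 4. Open state 5: 4a->5.
abbb: 4b undefined. 4b->0: ok.
abbaa: 5a undefined. 5a->0: ok.
ababbab: 5b undefined. 5b->0: no, ba/ababbab meet in 0. 5b->1: ok.
All examples now run through 6 states with every (state, symbol) defined. Accept strings end in {0,2,3,4}, Reject strings end in {1,5}; accept={0,2,3,4}.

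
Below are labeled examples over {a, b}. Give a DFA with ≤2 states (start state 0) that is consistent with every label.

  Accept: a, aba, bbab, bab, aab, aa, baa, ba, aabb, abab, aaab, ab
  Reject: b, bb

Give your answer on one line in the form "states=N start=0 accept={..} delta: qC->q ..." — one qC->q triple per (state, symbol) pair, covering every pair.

states=2 start=0 accept={1} delta: 0a->1 0b->0 1a->1 1b->1

State merging on the prefix tree: take the shortest (then alphabetical) example prefix whose next move is undefined and point that move at state 0, else 1, else 2, ...; a target is out if some Accept/Reject pair would then sit in one state with the same input left (inseparable). If every existing state is out, open a new one.
a: 0a undefined. 0a->0: no, aab/b meet in 0 with "b" left. Open state 1: 0a->1.
b: 0b undefined. 0b->0: ok.
aa: 1a undefined. 1a->0: no, aab/b meet in 0. 1a->1: ok.
ab: 1b undefined. 1b->0: no, bbab/b meet in 0. 1b->1: ok.
All examples now run through 2 states with every (state, symbol) defined. Accept strings end in {1}, Reject strings end in {0}; accept={1}.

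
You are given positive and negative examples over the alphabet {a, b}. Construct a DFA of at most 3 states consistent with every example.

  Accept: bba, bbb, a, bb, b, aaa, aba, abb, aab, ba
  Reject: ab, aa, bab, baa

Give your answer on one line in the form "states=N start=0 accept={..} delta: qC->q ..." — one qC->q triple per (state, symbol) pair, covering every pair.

Grow the machine one transition at a time. Run the examples from 0; the earliest place one falls off (shortest prefix, ties alphabetical) gets sent to the lowest-numbered state that keeps every Accept/Reject pair distinguishable — a pair clashes when both reach the same state with identical unread suffix — and to a fresh state only if none does.
a: 0a undefined. 0a->0: no, a/aa meet in 0. Open state 1: 0a->1.
b: 0b undefined. 0b->0: ok.
aa: 1a undefined. 1a->0: no, bbb/aa meet in 0. 1a->1: no, bba/aa meet in 1. Open state 2: 1a->2.
ab: 1b undefined. 1b->0: no, bbb/ab meet in 0. 1b->1: no, bba/ab meet in 1. 1b->2: ok.
aaa: 2a undefined. 2a->0: ok.
aab: 2b undefined. 2b->0: ok.
All examples now run through 3 states with every (state, symbol) defined. Accept strings end in {0,1}, Reject strings end in {2}; accept={0,1}.

states=3 start=0 accept={0,1} delta: 0a->1 0b->0 1a->2 1b->2 2a->0 2b->0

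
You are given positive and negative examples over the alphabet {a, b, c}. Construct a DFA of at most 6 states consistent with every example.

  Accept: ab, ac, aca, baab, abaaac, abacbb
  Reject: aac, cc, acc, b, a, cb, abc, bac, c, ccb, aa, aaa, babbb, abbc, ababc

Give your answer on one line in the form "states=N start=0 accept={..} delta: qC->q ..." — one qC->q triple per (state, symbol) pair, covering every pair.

states=4 start=0 accept={2,3} delta: 0a->1 0b->1 0c->0 1a->0 1b->2 1c->2 2a->3 2b->0 2c->0 3a->0 3b->0 3c->0

State merging on the prefix tree: take the shortest (then alphabetical) example prefix whose next move is undefined and point that move at state 0, else 1, else 2, ...; a target is out if some Accept/Reject pair would then sit in one state with the same input left (inseparable). If every existing state is out, open a new one.
a: 0a undefined. 0a->0: no, ab/b meet in 0 with "b" left. Open state 1: 0a->1.
b: 0b undefined. 0b->0: no, ac/bac meet in 1 with "c" left. 0b->1: ok.
c: 0c undefined. 0c->0: ok.
aa: 1a undefined. 1a->0: ok.
ab: 1b undefined. 1b->0: no, ab/aac meet in 0. 1b->1: no, ab/b meet in 1. Open state 2: 1b->2.
ac: 1c undefined. 1c->0: no, ac/aac meet in 0. 1c->1: no, ac/acc meet in 1. 1c->2: ok.
aba: 2a undefined. 2a->0: no, ab/ababc meet in 2. 2a->1: no, aca/b meet in 1. 2a->2: no, abaaac/acc meet in 2 with "c" left. Open state 3: 2a->3.
abb: 2b undefined. 2b->0: ok.
abc: 2c undefined. 2c->0: ok.
abaa: 3a undefined. 3a->0: ok.
abab: 3b undefined. 3b->0: ok.
abac: 3c undefined. 3c->0: ok.
All examples now run through 4 states with every (state, symbol) defined. Accept strings end in {2,3}, Reject strings end in {0,1}; accept={2,3}.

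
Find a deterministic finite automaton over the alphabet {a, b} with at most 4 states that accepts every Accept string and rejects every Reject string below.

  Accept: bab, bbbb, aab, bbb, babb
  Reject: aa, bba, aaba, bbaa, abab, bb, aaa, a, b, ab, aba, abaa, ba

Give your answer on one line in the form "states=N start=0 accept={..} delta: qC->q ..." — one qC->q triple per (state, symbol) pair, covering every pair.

states=4 start=0 accept={3} delta: 0a->1 0b->1 1a->2 1b->2 2a->0 2b->3 3a->0 3b->3

Fold the examples into a partial DFA from state 0: repeatedly fix the first undefined (state, symbol) met by the shortest-then-alphabetical prefix, trying targets in increasing order and rejecting any under which an Accept and a Reject string meet in one state with the same remainder; add a state when all current targets are rejected. Accepting states are where Accept strings end.
a: 0a undefined. 0a->0: no, bab/abab meet in 0 with "bab" left. Open state 1: 0a->1.
b: 0b undefined. 0b->0: no, bab/ab meet in 1 with "b" left. 0b->1: ok.
aa: 1a undefined. 1a->0: no, bab/aaa meet in 1. 1a->1: no, bab/bb meet in 1 with "b" left. Open state 2: 1a->2.
ab: 1b undefined. 1b->0: no, bbbb/abab meet in 0. 1b->1: no, bab/abab meet in 2 with "b" left. 1b->2: ok.
aaa: 2a undefined. 2a->0: ok.
aab: 2b undefined. 2b->0: no, bab/bba meet in 0. 2b->1: no, bab/bbaa meet in 1. 2b->2: no, bab/aa meet in 2. Open state 3: 2b->3.
aaba: 3a undefined. 3a->0: ok.
babb: 3b undefined. 3b->0: no, bbbb/bba meet in 0. 3b->1: no, bbbb/bbaa meet in 1. 3b->2: no, bbbb/aa meet in 2. 3b->3: ok.
All examples now run through 4 states with every (state, symbol) defined. Accept strings end in {3}, Reject strings end in {0,1,2}; accept={3}.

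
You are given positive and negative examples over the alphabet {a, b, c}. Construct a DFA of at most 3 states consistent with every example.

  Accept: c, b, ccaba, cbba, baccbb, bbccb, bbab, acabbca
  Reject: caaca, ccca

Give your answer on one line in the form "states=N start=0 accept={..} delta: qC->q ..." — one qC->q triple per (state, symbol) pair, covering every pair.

states=3 start=0 accept={0,1} delta: 0a->0 0b->0 0c->1 1a->1 1b->0 1c->2 2a->2 2b->0 2c->2

State merging on the prefix tree: take the shortest (then alphabetical) example prefix whose next move is undefined and point that move at state 0, else 1, else 2, ...; a target is out if some Accept/Reject pair would then sit in one state with the same input left (inseparable). If every existing state is out, open a new one.
a: 0a undefined. 0a->0: ok.
b: 0b undefined. 0b->0: ok.
c: 0c undefined. 0c->0: no, c/caaca meet in 0. Open state 1: 0c->1.
ca: 1a undefined. 1a->0: no, b/caaca meet in 0. 1a->1: ok.
cb: 1b undefined. 1b->0: ok.
cc: 1c undefined. 1c->0: no, c/ccca meet in 1. 1c->1: no, c/caaca meet in 1. Open state 2: 1c->2.
cca: 2a undefined. 2a->0: no, b/caaca meet in 0. 2a->1: no, c/caaca meet in 1. 2a->2: ok.
ccc: 2c undefined. 2c->0: no, b/ccca meet in 0. 2c->1: no, c/ccca meet in 1. 2c->2: ok.
ccab: 2b undefined. 2b->0: ok.
All examples now run through 3 states with every (state, symbol) defined. Accept strings end in {0,1}, Reject strings end in {2}; accept={0,1}.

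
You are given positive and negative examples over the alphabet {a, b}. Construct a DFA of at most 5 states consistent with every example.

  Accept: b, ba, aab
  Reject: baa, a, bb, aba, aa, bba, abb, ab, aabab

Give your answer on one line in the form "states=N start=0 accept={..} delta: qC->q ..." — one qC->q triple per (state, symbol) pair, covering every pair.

Fold the examples into a partial DFA from state 0: repeatedly fix the first undefined (state, symbol) met by the shortest-then-alphabetical prefix, trying targets in increasing order and rejecting any under which an Accept and a Reject string meet in one state with the same remainder; add a state when all current targets are rejected. Accepting states are where Accept strings end.
a: 0a undefined. 0a->0: no, b/ab meet in 0 with "b" left. Open state 1: 0a->1.
b: 0b undefined. 0b->0: no, b/bb meet in 0. 0b->1: no, b/a meet in 1. Open state 2: 0b->2.
aa: 1a undefined. 1a->0: ok.
ab: 1b undefined. 1b->0: no, b/abb meet in 2. 1b->1: ok.
ba: 2a undefined. 2a->0: no, b/aabab meet in 2. 2a->1: no, ba/a meet in 1. 2a->2: no, b/baa meet in 2. Open state 3: 2a->3.
bb: 2b undefined. 2b->0: ok.
baa: 3a undefined. 3a->0: ok.
aabab: 3b undefined. 3b->0: ok.
All examples now run through 4 states with every (state, symbol) defined. Accept strings end in {2,3}, Reject strings end in {0,1}; accept={2,3}.

states=4 start=0 accept={2,3} delta: 0a->1 0b->2 1a->0 1b->1 2a->3 2b->0 3a->0 3b->0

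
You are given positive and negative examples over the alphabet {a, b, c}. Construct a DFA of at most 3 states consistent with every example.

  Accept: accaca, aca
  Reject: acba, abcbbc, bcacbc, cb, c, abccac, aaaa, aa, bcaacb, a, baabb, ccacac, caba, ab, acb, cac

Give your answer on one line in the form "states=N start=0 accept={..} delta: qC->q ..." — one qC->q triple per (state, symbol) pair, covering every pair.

Fold the examples into a partial DFA from state 0: repeatedly fix the first undefined (state, symbol) met by the shortest-then-alphabetical prefix, trying targets in increasing order and rejecting any under which an Accept and a Reject string meet in one state with the same remainder; add a state when all current targets are rejected. Accepting states are where Accept strings end.
a: 0a undefined. 0a->0: ok.
b: 0b undefined. 0b->0: ok.
c: 0c undefined. 0c->0: no, accaca/acba meet in 0. Open state 1: 0c->1.
ca: 1a undefined. 1a->0: no, aca/aaaa meet in 0. 1a->1: no, aca/c meet in 1. Open state 2: 1a->2.
cb: 1b undefined. 1b->0: ok.
cc: 1c undefined. 1c->0: ok.
cab: 2b undefined. 2b->0: ok.
cac: 2c undefined. 2c->0: ok.
bcaa: 2a undefined. 2a->0: ok.
All examples now run through 3 states with every (state, symbol) defined. Accept strings end in {2}, Reject strings end in {0,1}; accept={2}.

states=3 start=0 accept={2} delta: 0a->0 0b->0 0c->1 1a->2 1b->0 1c->0 2a->0 2b->0 2c->0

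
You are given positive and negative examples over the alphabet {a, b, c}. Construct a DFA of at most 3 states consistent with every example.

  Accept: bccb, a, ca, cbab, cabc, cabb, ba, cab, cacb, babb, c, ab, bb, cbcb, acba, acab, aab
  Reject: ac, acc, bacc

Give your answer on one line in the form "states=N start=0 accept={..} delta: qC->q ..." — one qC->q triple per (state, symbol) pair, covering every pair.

Grow the machine one transition at a time. Run the examples from 0; the earliest place one falls off (shortest prefix, ties alphabetical) gets sent to the lowest-numbered state that keeps every Accept/Reject pair distinguishable — a pair clashes when both reach the same state with identical unread suffix — and to a fresh state only if none does.
a: 0a undefined. 0a->0: no, c/ac meet in 0 with "c" left. Open state 1: 0a->1.
b: 0b undefined. 0b->0: ok.
c: 0c undefined. 0c->0: ok.
aa: 1a undefined. 1a->0: ok.
ab: 1b undefined. 1b->0: ok.
ac: 1c undefined. 1c->0: no, bccb/ac meet in 0. 1c->1: no, a/ac meet in 1. Open state 2: 1c->2.
aca: 2a undefined. 2a->0: ok.
acb: 2b undefined. 2b->0: ok.
acc: 2c undefined. 2c->0: no, bccb/acc meet in 0. 2c->1: no, a/acc meet in 1. 2c->2: ok.
All examples now run through 3 states with every (state, symbol) defined. Accept strings end in {0,1}, Reject strings end in {2}; accept={0,1}.

states=3 start=0 accept={0,1} delta: 0a->1 0b->0 0c->0 1a->0 1b->0 1c->2 2a->0 2b->0 2c->2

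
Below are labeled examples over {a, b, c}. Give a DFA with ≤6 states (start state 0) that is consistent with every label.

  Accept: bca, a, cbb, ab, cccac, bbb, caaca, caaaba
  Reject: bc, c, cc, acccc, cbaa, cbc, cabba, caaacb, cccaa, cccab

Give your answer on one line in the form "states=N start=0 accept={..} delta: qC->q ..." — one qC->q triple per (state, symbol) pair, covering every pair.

states=6 start=0 accept={0,2,5} delta: 0a->0 0b->0 0c->1 1a->2 1b->2 1c->3 2a->3 2b->2 2c->1 3a->3 3b->0 3c->4 4a->5 4b->1 4c->1 5a->1 5b->1 5c->0

Grow the machine one transition at a time. Run the examples from 0; the earliest place one falls off (shortest prefix, ties alphabetical) gets sent to the lowest-numbered state that keeps every Accept/Reject pair distinguishable — a pair clashes when both reach the same state with identical unread suffix — and to a fresh state only if none does.
a: 0a undefined. 0a->0: ok.
b: 0b undefined. 0b->0: ok.
c: 0c undefined. 0c->0: no, bca/bc meet in 0. Open state 1: 0c->1.
ca: 1a undefined. 1a->0: no, bca/cabba meet in 0. 1a->1: no, bca/bc meet in 1. Open state 2: 1a->2.
cb: 1b undefined. 1b->0: no, a/cbaa meet in 0. 1b->1: no, cbb/bc meet in 1. 1b->2: ok.
cc: 1c undefined. 1c->0: no, a/cc meet in 0. 1c->1: no, cbb/cccab meet in 2 with "b" left. 1c->2: no, bca/cc meet in 2. Open state 3: 1c->3.
caa: 2a undefined. 2a->0: no, bca/caaacb meet in 2. 2a->1: no, bca/cbaa meet in 2. 2a->2: no, bca/cbaa meet in 2. 2a->3: ok.
cab: 2b undefined. 2b->0: no, a/cabba meet in 0. 2b->1: no, cbb/bc meet in 1. 2b->2: ok.
cbc: 2c undefined. 2c->0: no, a/cbc meet in 0. 2c->1: ok.
ccc: 3c undefined. 3c->0: no, a/cccaa meet in 0. 3c->1: no, bca/cccab meet in 2. 3c->2: no, caaca/cc meet in 3. 3c->3: no, caaca/cbaa meet in 3 with "a" left. Open state 4: 3c->4.
caaa: 3a undefined. 3a->0: no, bca/caaacb meet in 2. 3a->1: no, caaaba/cc meet in 3. 3a->2: no, bca/cbaa meet in 2. 3a->3: ok.
ccca: 4a undefined. 4a->0: no, a/cccaa meet in 0. 4a->1: no, bca/cccaa meet in 2. 4a->2: no, bca/cccab meet in 2. 4a->3: no, caaca/cc meet in 3. 4a->4: no, cccac/acccc meet in 4 with "c" left. Open state 5: 4a->5.
acccc: 4c undefined. 4c->0: no, a/acccc meet in 0. 4c->1: ok.
caaab: 3b undefined. 3b->0: ok.
cccaa: 5a undefined. 5a->0: no, a/cccaa meet in 0. 5a->1: ok.
cccab: 5b undefined. 5b->0: no, a/cccab meet in 0. 5b->1: ok.
cccac: 5c undefined. 5c->0: ok.
caaacb: 4b undefined. 4b->0: no, a/caaacb meet in 0. 4b->1: ok.
All examples now run through 6 states with every (state, symbol) defined. Accept strings end in {0,2,5}, Reject strings end in {1,3}; accept={0,2,5}.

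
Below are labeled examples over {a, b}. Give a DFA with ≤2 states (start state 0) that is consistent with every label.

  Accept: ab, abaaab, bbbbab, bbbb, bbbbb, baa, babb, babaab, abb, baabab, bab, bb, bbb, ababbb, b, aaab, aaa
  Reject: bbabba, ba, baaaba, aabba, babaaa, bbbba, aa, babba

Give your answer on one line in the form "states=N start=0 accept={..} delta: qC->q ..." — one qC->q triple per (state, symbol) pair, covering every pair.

State merging on the prefix tree: take the shortest (then alphabetical) example prefix whose next move is undefined and point that move at state 0, else 1, else 2, ...; a target is out if some Accept/Reject pair would then sit in one state with the same input left (inseparable). If every existing state is out, open a new one.
a: 0a undefined. 0a->0: no, aaa/aa meet in 0. Open state 1: 0a->1.
b: 0b undefined. 0b->0: no, baa/aa meet in 1 with "a" left. 0b->1: ok.
aa: 1a undefined. 1a->0: ok.
ab: 1b undefined. 1b->0: no, ab/bbabba meet in 0. 1b->1: ok.
All examples now run through 2 states with every (state, symbol) defined. Accept strings end in {1}, Reject strings end in {0}; accept={1}.

states=2 start=0 accept={1} delta: 0a->1 0b->1 1a->0 1b->1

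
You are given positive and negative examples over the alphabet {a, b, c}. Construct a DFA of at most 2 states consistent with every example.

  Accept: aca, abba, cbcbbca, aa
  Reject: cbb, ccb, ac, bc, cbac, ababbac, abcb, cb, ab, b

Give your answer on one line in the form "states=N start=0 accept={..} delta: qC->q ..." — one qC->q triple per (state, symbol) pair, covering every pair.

Fold the examples into a partial DFA from state 0: repeatedly fix the first undefined (state, symbol) met by the shortest-then-alphabetical prefix, trying targets in increasing order and rejecting any under which an Accept and a Reject string meet in one state with the same remainder; add a state when all current targets are rejected. Accepting states are where Accept strings end.
a: 0a undefined. 0a->0: ok.
b: 0b undefined. 0b->0: no, abba/ab meet in 0. Open state 1: 0b->1.
c: 0c undefined. 0c->0: no, aca/ac meet in 0. 0c->1: ok.
bc: 1c undefined. 1c->0: no, aa/bc meet in 0. 1c->1: ok.
cb: 1b undefined. 1b->0: no, abba/ccb meet in 0. 1b->1: ok.
aba: 1a undefined. 1a->0: ok.
All examples now run through 2 states with every (state, symbol) defined. Accept strings end in {0}, Reject strings end in {1}; accept={0}.

states=2 start=0 accept={0} delta: 0a->0 0b->1 0c->1 1a->0 1b->1 1c->1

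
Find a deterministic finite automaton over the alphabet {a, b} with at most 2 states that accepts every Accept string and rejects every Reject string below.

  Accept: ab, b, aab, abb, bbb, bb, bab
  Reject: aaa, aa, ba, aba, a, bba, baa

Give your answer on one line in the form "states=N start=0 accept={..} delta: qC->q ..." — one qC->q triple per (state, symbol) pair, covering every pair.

Fold the examples into a partial DFA from state 0: repeatedly fix the first undefined (state, symbol) met by the shortest-then-alphabetical prefix, trying targets in increasing order and rejecting any under which an Accept and a Reject string meet in one state with the same remainder; add a state when all current targets are rejected. Accepting states are where Accept strings end.
a: 0a undefined. 0a->0: ok.
b: 0b undefined. 0b->0: no, ab/aaa meet in 0. Open state 1: 0b->1.
ba: 1a undefined. 1a->0: ok.
bb: 1b undefined. 1b->0: no, abb/aaa meet in 0. 1b->1: ok.
All examples now run through 2 states with every (state, symbol) defined. Accept strings end in {1}, Reject strings end in {0}; accept={1}.

states=2 start=0 accept={1} delta: 0a->0 0b->1 1a->0 1b->1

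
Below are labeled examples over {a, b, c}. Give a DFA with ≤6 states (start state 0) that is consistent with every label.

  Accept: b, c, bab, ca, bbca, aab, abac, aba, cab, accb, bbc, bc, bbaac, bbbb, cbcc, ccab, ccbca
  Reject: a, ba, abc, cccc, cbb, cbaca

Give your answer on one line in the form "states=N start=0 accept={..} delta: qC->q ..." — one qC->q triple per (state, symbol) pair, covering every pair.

states=5 start=0 accept={0,2,3} delta: 0a->1 0b->0 0c->2 1a->0 1b->2 1c->0 2a->0 2b->3 2c->4 3a->1 3b->1 3c->0 4a->0 4b->0 4c->2

Grow the machine one transition at a time. Run the examples from 0; the earliest place one falls off (shortest prefix, ties alphabetical) gets sent to the lowest-numbered state that keeps every Accept/Reject pair distinguishable — a pair clashes when both reach the same state with identical unread suffix — and to a fresh state only if none does.
a: 0a undefined. 0a->0: no, aba/ba meet in 0 with "ba" left. Open state 1: 0a->1.
b: 0b undefined. 0b->0: ok.
c: 0c undefined. 0c->0: no, b/cccc meet in 0. 0c->1: no, c/a meet in 1. Open state 2: 0c->2.
aa: 1a undefined. 1a->0: ok.
ab: 1b undefined. 1b->0: no, c/abc meet in 2. 1b->1: no, bab/a meet in 1. 1b->2: ok.
ac: 1c undefined. 1c->0: ok.
ca: 2a undefined. 2a->0: ok.
cb: 2b undefined. 2b->0: no, b/cbb meet in 0. 2b->1: no, b/cbaca meet in 0. 2b->2: no, b/cbaca meet in 0. Open state 3: 2b->3.
cc: 2c undefined. 2c->0: no, b/abc meet in 0. 2c->1: no, c/cccc meet in 2. 2c->2: no, c/abc meet in 2. 2c->3: no, accb/abc meet in 3. Open state 4: 2c->4.
cba: 3a undefined. 3a->0: no, b/cbaca meet in 0. 3a->1: ok.
cbb: 3b undefined. 3b->0: no, b/cbb meet in 0. 3b->1: ok.
cbc: 3c undefined. 3c->0: ok.
cca: 4a undefined. 4a->0: ok.
ccb: 4b undefined. 4b->0: ok.
ccc: 4c undefined. 4c->0: no, c/cccc meet in 2. 4c->1: no, b/cccc meet in 0. 4c->2: ok.
All examples now run through 5 states with every (state, symbol) defined. Accept strings end in {0,2,3}, Reject strings end in {1,4}; accept={0,2,3}.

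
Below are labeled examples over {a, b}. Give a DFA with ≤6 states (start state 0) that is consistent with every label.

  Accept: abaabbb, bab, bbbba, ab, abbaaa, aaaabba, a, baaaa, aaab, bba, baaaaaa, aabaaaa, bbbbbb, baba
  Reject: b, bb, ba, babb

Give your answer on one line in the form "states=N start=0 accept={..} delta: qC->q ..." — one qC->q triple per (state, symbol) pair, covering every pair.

states=6 start=0 accept={0,1,4} delta: 0a->1 0b->2 1a->0 1b->0 2a->3 2b->3 3a->0 3b->4 4a->0 4b->5 5a->0 5b->1

Grow the machine one transition at a time. Run the examples from 0; the earliest place one falls off (shortest prefix, ties alphabetical) gets sent to the lowest-numbered state that keeps every Accept/Reject pair distinguishable — a pair clashes when both reach the same state with identical unread suffix — and to a fresh state only if none does.
a: 0a undefined. 0a->0: no, ab/b meet in 0 with "b" left. Open state 1: 0a->1.
b: 0b undefined. 0b->0: no, bbbba/ba meet in 1. 0b->1: no, ab/bb meet in 1 with "b" left. Open state 2: 0b->2.
aa: 1a undefined. 1a->0: ok.
ab: 1b undefined. 1b->0: ok.
ba: 2a undefined. 2a->0: no, bab/b meet in 2. 2a->1: no, abbaaa/ba meet in 1. 2a->2: no, abaabbb/babb meet in 2 with "bb" left. Open state 3: 2a->3.
bb: 2b undefined. 2b->0: no, abaabbb/b meet in 2. 2b->1: no, bbbba/ba meet in 3. 2b->2: no, abaabbb/b meet in 2. 2b->3: ok.
baa: 3a undefined. 3a->0: ok.
bab: 3b undefined. 3b->0: no, bbbba/bb meet in 3. 3b->1: no, ab/babb meet in 0. 3b->2: no, abaabbb/b meet in 2. 3b->3: no, abaabbb/bb meet in 3. Open state 4: 3b->4.
baba: 4a undefined. 4a->0: ok.
babb: 4b undefined. 4b->0: no, ab/babb meet in 0. 4b->1: no, abbaaa/babb meet in 1. 4b->2: no, bbbba/bb meet in 3. 4b->3: no, bbbbbb/bb meet in 3. 4b->4: no, abaabbb/babb meet in 4. Open state 5: 4b->5.
bbbba: 5a undefined. 5a->0: ok.
bbbbb: 5b undefined. 5b->0: no, bbbbbb/b meet in 2. 5b->1: ok.
All examples now run through 6 states with every (state, symbol) defined. Accept strings end in {0,1,4}, Reject strings end in {2,3,5}; accept={0,1,4}.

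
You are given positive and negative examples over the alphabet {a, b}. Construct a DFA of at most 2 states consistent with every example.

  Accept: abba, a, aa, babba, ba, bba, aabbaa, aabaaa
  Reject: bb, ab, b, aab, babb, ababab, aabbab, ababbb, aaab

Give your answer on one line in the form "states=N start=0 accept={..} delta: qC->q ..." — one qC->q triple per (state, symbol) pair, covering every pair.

states=2 start=0 accept={0} delta: 0a->0 0b->1 1a->0 1b->1

Fold the examples into a partial DFA from state 0: repeatedly fix the first undefined (state, symbol) met by the shortest-then-alphabetical prefix, trying targets in increasing order and rejecting any under which an Accept and a Reject string meet in one state with the same remainder; add a state when all current targets are rejected. Accepting states are where Accept strings end.
a: 0a undefined. 0a->0: ok.
b: 0b undefined. 0b->0: no, abba/bb meet in 0. Open state 1: 0b->1.
ba: 1a undefined. 1a->0: ok.
bb: 1b undefined. 1b->0: no, abba/bb meet in 0. 1b->1: ok.
All examples now run through 2 states with every (state, symbol) defined. Accept strings end in {0}, Reject strings end in {1}; accept={0}.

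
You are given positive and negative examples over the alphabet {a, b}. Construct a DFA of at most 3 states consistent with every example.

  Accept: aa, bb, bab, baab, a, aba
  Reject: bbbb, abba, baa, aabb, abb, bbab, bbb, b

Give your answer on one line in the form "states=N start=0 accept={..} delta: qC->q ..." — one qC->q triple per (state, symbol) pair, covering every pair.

states=3 start=0 accept={1} delta: 0a->1 0b->2 1a->1 1b->0 2a->2 2b->1

State merging on the prefix tree: take the shortest (then alphabetical) example prefix whose next move is undefined and point that move at state 0, else 1, else 2, ...; a target is out if some Accept/Reject pair would then sit in one state with the same input left (inseparable). If every existing state is out, open a new one.
a: 0a undefined. 0a->0: no, bb/aabb meet in 0 with "bb" left. Open state 1: 0a->1.
b: 0b undefined. 0b->0: no, aa/baa meet in 1 with "a" left. 0b->1: no, a/b meet in 1. Open state 2: 0b->2.
aa: 1a undefined. 1a->0: no, bb/aabb meet in 2 with "b" left. 1a->1: ok.
ab: 1b undefined. 1b->0: ok.
ba: 2a undefined. 2a->0: no, aa/baa meet in 1. 2a->1: no, aa/abba meet in 1. 2a->2: ok.
bb: 2b undefined. 2b->0: no, bb/bbbb meet in 0. 2b->1: ok.
All examples now run through 3 states with every (state, symbol) defined. Accept strings end in {1}, Reject strings end in {0,2}; accept={1}.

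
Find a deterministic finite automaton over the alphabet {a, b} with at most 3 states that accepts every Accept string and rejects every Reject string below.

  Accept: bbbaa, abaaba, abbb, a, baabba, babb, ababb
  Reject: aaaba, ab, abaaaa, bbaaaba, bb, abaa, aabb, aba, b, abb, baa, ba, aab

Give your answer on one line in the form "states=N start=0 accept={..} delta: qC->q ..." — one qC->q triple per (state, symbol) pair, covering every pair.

states=3 start=0 accept={0} delta: 0a->0 0b->1 1a->1 1b->2 2a->0 2b->0

State merging on the prefix tree: take the shortest (then alphabetical) example prefix whose next move is undefined and point that move at state 0, else 1, else 2, ...; a target is out if some Accept/Reject pair would then sit in one state with the same input left (inseparable). If every existing state is out, open a new one.
a: 0a undefined. 0a->0: ok.
b: 0b undefined. 0b->0: no, bbbaa/aaaba meet in 0. Open state 1: 0b->1.
ba: 1a undefined. 1a->0: no, abaaba/aaaba meet in 0. 1a->1: ok.
bb: 1b undefined. 1b->0: no, bbbaa/aaaba meet in 1. 1b->1: no, bbbaa/aaaba meet in 1. Open state 2: 1b->2.
bba: 2a undefined. 2a->0: ok.
bbb: 2b undefined. 2b->0: ok.
All examples now run through 3 states with every (state, symbol) defined. Accept strings end in {0}, Reject strings end in {1,2}; accept={0}.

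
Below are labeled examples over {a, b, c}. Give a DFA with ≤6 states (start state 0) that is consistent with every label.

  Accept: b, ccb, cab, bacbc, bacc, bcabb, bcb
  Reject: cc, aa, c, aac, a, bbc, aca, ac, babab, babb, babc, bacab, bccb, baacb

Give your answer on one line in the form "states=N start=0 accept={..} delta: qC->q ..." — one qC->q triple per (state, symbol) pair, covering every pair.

Fold the examples into a partial DFA from state 0: repeatedly fix the first undefined (state, symbol) met by the shortest-then-alphabetical prefix, trying targets in increasing order and rejecting any under which an Accept and a Reject string meet in one state with the same remainder; add a state when all current targets are rejected. Accepting states are where Accept strings end.
a: 0a undefined. 0a->0: ok.
b: 0b undefined. 0b->0: no, b/aa meet in 0. Open state 1: 0b->1.
c: 0c undefined. 0c->0: ok.
ba: 1a undefined. 1a->0: no, b/babab meet in 1. 1a->1: no, bcb/baacb meet in 1 with "cb" left. Open state 2: 1a->2.
bb: 1b undefined. 1b->0: ok.
bc: 1c undefined. 1c->0: no, b/bccb meet in 1. 1c->1: no, bcabb/babb meet in 2 with "bb" left. 1c->2: ok.
baa: 2a undefined. 2a->0: no, b/baacb meet in 1. 2a->1: no, bcb/baacb meet in 2 with "b" left. 2a->2: no, bcabb/babb meet in 2 with "bb" left. Open state 3: 2a->3.
bab: 2b undefined. 2b->0: no, b/babab meet in 1. 2b->1: no, b/babab meet in 1. 2b->2: no, bcb/babb meet in 2. 2b->3: ok.
bac: 2c undefined. 2c->0: no, b/bacab meet in 1. 2c->1: no, bacbc/cc meet in 0. 2c->2: no, bacbc/babc meet in 3 with "c" left. 2c->3: no, bacc/babc meet in 3 with "c" left. Open state 4: 2c->4.
baac: 3c undefined. 3c->0: no, b/baacb meet in 1. 3c->1: no, b/babc meet in 1. 3c->2: no, bcb/baacb meet in 3. 3c->3: no, bcb/babc meet in 3. 3c->4: ok.
baba: 3a undefined. 3a->0: no, b/babab meet in 1. 3a->1: ok.
babb: 3b undefined. 3b->0: ok.
baca: 4a undefined. 4a->0: no, b/bacab meet in 1. 4a->1: ok.
bacb: 4b undefined. 4b->0: no, bacbc/cc meet in 0. 4b->1: no, b/bccb meet in 1. 4b->2: no, bacbc/babc meet in 4. 4b->3: no, bacbc/babc meet in 4. 4b->4: ok.
bacc: 4c undefined. 4c->0: no, bacbc/cc meet in 0. 4c->1: ok.
All examples now run through 5 states with every (state, symbol) defined. Accept strings end in {1,3}, Reject strings end in {0,4}; accept={1,3}.

states=5 start=0 accept={1,3} delta: 0a->0 0b->1 0c->0 1a->2 1b->0 1c->2 2a->3 2b->3 2c->4 3a->1 3b->0 3c->4 4a->1 4b->4 4c->1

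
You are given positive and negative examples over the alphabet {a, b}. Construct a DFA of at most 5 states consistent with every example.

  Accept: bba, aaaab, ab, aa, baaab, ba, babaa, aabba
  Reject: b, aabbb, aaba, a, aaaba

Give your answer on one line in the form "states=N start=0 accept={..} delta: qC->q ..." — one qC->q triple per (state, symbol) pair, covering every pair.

State merging on the prefix tree: take the shortest (then alphabetical) example prefix whose next move is undefined and point that move at state 0, else 1, else 2, ...; a target is out if some Accept/Reject pair would then sit in one state with the same input left (inseparable). If every existing state is out, open a new one.
a: 0a undefined. 0a->0: no, aaaab/b meet in 0 with "b" left. Open state 1: 0a->1.
b: 0b undefined. 0b->0: no, bba/a meet in 1. 0b->1: ok.
aa: 1a undefined. 1a->0: no, bba/aaaba meet in 1 with "ba" left. 1a->1: no, bba/aaba meet in 1 with "ba" left. Open state 2: 1a->2.
ab: 1b undefined. 1b->0: no, bba/b meet in 1. 1b->1: no, ab/b meet in 1. 1b->2: ok.
aaa: 2a undefined. 2a->0: no, aaaab/aaaba meet in 2. 2a->1: no, bba/b meet in 1. 2a->2: ok.
aab: 2b undefined. 2b->0: no, bba/aabbb meet in 2. 2b->1: no, bba/aaba meet in 2. 2b->2: no, bba/aabbb meet in 2. Open state 3: 2b->3.
aaba: 3a undefined. 3a->0: no, babaa/b meet in 1. 3a->1: ok.
aabb: 3b undefined. 3b->0: no, aabba/b meet in 1. 3b->1: no, bba/aabbb meet in 2. 3b->2: no, aaaab/aabbb meet in 3. 3b->3: no, aaaab/aabbb meet in 3. Open state 4: 3b->4.
aabba: 4a undefined. 4a->0: ok.
aabbb: 4b undefined. 4b->0: no, aabba/aabbb meet in 0. 4b->1: ok.
All examples now run through 5 states with every (state, symbol) defined. Accept strings end in {0,2,3}, Reject strings end in {1}; accept={0,2,3}.

states=5 start=0 accept={0,2,3} delta: 0a->1 0b->1 1a->2 1b->2 2a->2 2b->3 3a->1 3b->4 4a->0 4b->1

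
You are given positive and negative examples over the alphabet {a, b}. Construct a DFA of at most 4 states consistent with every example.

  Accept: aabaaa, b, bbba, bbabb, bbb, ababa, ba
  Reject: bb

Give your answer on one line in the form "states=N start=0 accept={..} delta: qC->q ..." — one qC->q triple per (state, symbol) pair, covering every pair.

states=3 start=0 accept={0,1} delta: 0a->0 0b->1 1a->0 1b->2 2a->1 2b->0

Grow the machine one transition at a time. Run the examples from 0; the earliest place one falls off (shortest prefix, ties alphabetical) gets sent to the lowest-numbered state that keeps every Accept/Reject pair distinguishable — a pair clashes when both reach the same state with identical unread suffix — and to a fresh state only if none does.
a: 0a undefined. 0a->0: ok.
b: 0b undefined. 0b->0: no, aabaaa/bb meet in 0. Open state 1: 0b->1.
ba: 1a undefined. 1a->0: ok.
bb: 1b undefined. 1b->0: no, aabaaa/bb meet in 0. 1b->1: no, b/bb meet in 1. Open state 2: 1b->2.
bba: 2a undefined. 2a->0: no, bbabb/bb meet in 2. 2a->1: ok.
bbb: 2b undefined. 2b->0: ok.
All examples now run through 3 states with every (state, symbol) defined. Accept strings end in {0,1}, Reject strings end in {2}; accept={0,1}.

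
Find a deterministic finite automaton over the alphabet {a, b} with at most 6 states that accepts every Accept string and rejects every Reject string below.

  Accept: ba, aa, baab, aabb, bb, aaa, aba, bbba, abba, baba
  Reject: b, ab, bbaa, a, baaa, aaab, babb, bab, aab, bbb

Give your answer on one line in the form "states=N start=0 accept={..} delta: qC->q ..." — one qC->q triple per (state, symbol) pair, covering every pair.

State merging on the prefix tree: take the shortest (then alphabetical) example prefix whose next move is undefined and point that move at state 0, else 1, else 2, ...; a target is out if some Accept/Reject pair would then sit in one state with the same input left (inseparable). If every existing state is out, open a new one.
a: 0a undefined. 0a->0: no, aa/a meet in 0. Open state 1: 0a->1.
b: 0b undefined. 0b->0: no, ba/a meet in 1. 0b->1: no, baab/aaab meet in 1 with "aab" left. Open state 2: 0b->2.
aa: 1a undefined. 1a->0: no, aaa/a meet in 1. 1a->1: no, aa/a meet in 1. 1a->2: no, aa/b meet in 2. Open state 3: 1a->3.
ab: 1b undefined. 1b->0: no, aba/a meet in 1. 1b->1: ok.
ba: 2a undefined. 2a->0: no, aa/baaa meet in 3. 2a->1: no, ba/ab meet in 1. 2a->2: no, ba/b meet in 2. 2a->3: no, baab/aaab meet in 3 with "ab" left. Open state 4: 2a->4.
bb: 2b undefined. 2b->0: no, aa/bbaa meet in 3. 2b->1: no, bb/ab meet in 1. 2b->2: no, bb/b meet in 2. 2b->3: ok.
aaa: 3a undefined. 3a->0: ok.
aab: 3b undefined. 3b->0: no, aabb/b meet in 2. 3b->1: no, aabb/ab meet in 1. 3b->2: ok.
baa: 4a undefined. 4a->0: no, baab/b meet in 2. 4a->1: no, aa/baaa meet in 3. 4a->2: no, ba/baaa meet in 4. 4a->3: no, baab/b meet in 2. 4a->4: no, ba/baaa meet in 4. Open state 5: 4a->5.
bab: 4b undefined. 4b->0: no, aaa/bab meet in 0. 4b->1: ok.
baaa: 5a undefined. 5a->0: no, aaa/baaa meet in 0. 5a->1: ok.
baab: 5b undefined. 5b->0: ok.
All examples now run through 6 states with every (state, symbol) defined. Accept strings end in {0,3,4}, Reject strings end in {1,2}; accept={0,3,4}.

states=6 start=0 accept={0,3,4} delta: 0a->1 0b->2 1a->3 1b->1 2a->4 2b->3 3a->0 3b->2 4a->5 4b->1 5a->1 5b->0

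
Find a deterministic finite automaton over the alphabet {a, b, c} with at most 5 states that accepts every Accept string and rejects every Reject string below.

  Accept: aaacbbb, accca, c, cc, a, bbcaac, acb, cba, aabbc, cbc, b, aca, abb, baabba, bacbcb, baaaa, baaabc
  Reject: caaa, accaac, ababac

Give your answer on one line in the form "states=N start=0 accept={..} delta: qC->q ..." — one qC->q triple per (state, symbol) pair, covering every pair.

states=5 start=0 accept={0,1,2,3} delta: 0a->0 0b->1 0c->1 1a->2 1b->0 1c->2 2a->3 2b->3 2c->0 3a->4 3b->0 3c->0 4a->0 4b->0 4c->4

Grow the machine one transition at a time. Run the examples from 0; the earliest place one falls off (shortest prefix, ties alphabetical) gets sent to the lowest-numbered state that keeps every Accept/Reject pair distinguishable — a pair clashes when both reach the same state with identical unread suffix — and to a fresh state only if none does.
a: 0a undefined. 0a->0: ok.
b: 0b undefined. 0b->0: no, c/ababac meet in 0 with "c" left. Open state 1: 0b->1.
c: 0c undefined. 0c->0: no, accca/caaa meet in 0. 0c->1: ok.
ba: 1a undefined. 1a->0: no, c/ababac meet in 1. 1a->1: no, c/caaa meet in 1. Open state 2: 1a->2.
bb: 1b undefined. 1b->0: ok.
cc: 1c undefined. 1c->0: no, c/accaac meet in 1. 1c->1: no, bbcaac/accaac meet in 2 with "ac" left. 1c->2: ok.
baa: 2a undefined. 2a->0: no, aaacbbb/caaa meet in 0. 2a->1: no, cc/caaa meet in 2. 2a->2: no, cc/caaa meet in 2. Open state 3: 2a->3.
bac: 2c undefined. 2c->0: ok.
abab: 2b undefined. 2b->0: no, c/ababac meet in 1. 2b->1: no, aaacbbb/ababac meet in 0. 2b->2: no, bbcaac/ababac meet in 3 with "c" left. 2b->3: ok.
baaa: 3a undefined. 3a->0: no, aaacbbb/caaa meet in 0. 3a->1: no, c/caaa meet in 1. 3a->2: no, aaacbbb/accaac meet in 0. 3a->3: no, bbcaac/accaac meet in 3 with "c" left. Open state 4: 3a->4.
baab: 3b undefined. 3b->0: ok.
baaaa: 4a undefined. 4a->0: ok.
baaab: 4b undefined. 4b->0: ok.
ababac: 4c undefined. 4c->0: no, aaacbbb/accaac meet in 0. 4c->1: no, c/accaac meet in 1. 4c->2: no, cc/accaac meet in 2. 4c->3: no, bacbcb/accaac meet in 3. 4c->4: ok.
bbcaac: 3c undefined. 3c->0: ok.
All examples now run through 5 states with every (state, symbol) defined. Accept strings end in {0,1,2,3}, Reject strings end in {4}; accept={0,1,2,3}.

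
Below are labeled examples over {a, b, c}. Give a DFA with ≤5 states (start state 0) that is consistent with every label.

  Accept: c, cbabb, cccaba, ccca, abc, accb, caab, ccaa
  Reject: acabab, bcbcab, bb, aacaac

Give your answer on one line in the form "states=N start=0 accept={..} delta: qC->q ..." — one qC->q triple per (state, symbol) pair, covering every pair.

states=4 start=0 accept={1,2} delta: 0a->0 0b->0 0c->1 1a->1 1b->2 1c->3 2a->2 2b->3 2c->0 3a->1 3b->1 3c->1

Fold the examples into a partial DFA from state 0: repeatedly fix the first undefined (state, symbol) met by the shortest-then-alphabetical prefix, trying targets in increasing order and rejecting any under which an Accept and a Reject string meet in one state with the same remainder; add a state when all current targets are rejected. Accepting states are where Accept strings end.
a: 0a undefined. 0a->0: ok.
b: 0b undefined. 0b->0: ok.
c: 0c undefined. 0c->0: no, c/acabab meet in 0. Open state 1: 0c->1.
ca: 1a undefined. 1a->0: no, c/aacaac meet in 1. 1a->1: ok.
cb: 1b undefined. 1b->0: no, cbabb/acabab meet in 0. 1b->1: no, c/acabab meet in 1. Open state 2: 1b->2.
cc: 1c undefined. 1c->0: no, accb/bb meet in 0. 1c->1: no, c/aacaac meet in 1. 1c->2: no, caab/aacaac meet in 2. Open state 3: 1c->3.
cba: 2a undefined. 2a->0: no, cbabb/acabab meet in 0. 2a->1: no, caab/acabab meet in 2. 2a->2: ok.
cca: 3a undefined. 3a->0: no, ccaa/bb meet in 0. 3a->1: ok.
ccc: 3c undefined. 3c->0: no, cccaba/bb meet in 0. 3c->1: ok.
accb: 3b undefined. 3b->0: no, accb/bb meet in 0. 3b->1: ok.
bcbc: 2c undefined. 2c->0: ok.
cbab: 2b undefined. 2b->0: no, cbabb/acabab meet in 0. 2b->1: no, c/acabab meet in 1. 2b->2: no, cbabb/acabab meet in 2. 2b->3: ok.
All examples now run through 4 states with every (state, symbol) defined. Accept strings end in {1,2}, Reject strings end in {0,3}; accept={1,2}.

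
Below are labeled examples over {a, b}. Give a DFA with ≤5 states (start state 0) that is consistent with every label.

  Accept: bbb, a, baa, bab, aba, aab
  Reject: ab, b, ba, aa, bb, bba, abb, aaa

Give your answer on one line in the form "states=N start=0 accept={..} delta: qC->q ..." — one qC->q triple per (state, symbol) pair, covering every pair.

Grow the machine one transition at a time. Run the examples from 0; the earliest place one falls off (shortest prefix, ties alphabetical) gets sent to the lowest-numbered state that keeps every Accept/Reject pair distinguishable — a pair clashes when both reach the same state with identical unread suffix — and to a fresh state only if none does.
a: 0a undefined. 0a->0: no, a/aa meet in 0. Open state 1: 0a->1.
b: 0b undefined. 0b->0: no, bbb/b meet in 0. 0b->1: no, bbb/abb meet in 1 with "bb" left. Open state 2: 0b->2.
aa: 1a undefined. 1a->0: no, a/aaa meet in 1. 1a->1: no, a/aa meet in 1. 1a->2: no, aab/bb meet in 2 with "b" left. Open state 3: 1a->3.
ab: 1b undefined. 1b->0: ok.
ba: 2a undefined. 2a->0: no, bab/b meet in 2. 2a->1: no, a/ba meet in 1. 2a->2: no, baa/b meet in 2. 2a->3: no, baa/aaa meet in 3 with "a" left. Open state 4: 2a->4.
bb: 2b undefined. 2b->0: no, bbb/b meet in 2. 2b->1: no, bbb/ab meet in 0. 2b->2: no, bbb/b meet in 2. 2b->3: ok.
aaa: 3a undefined. 3a->0: ok.
aab: 3b undefined. 3b->0: no, bbb/ab meet in 0. 3b->1: ok.
baa: 4a undefined. 4a->0: no, baa/ab meet in 0. 4a->1: ok.
bab: 4b undefined. 4b->0: no, bab/ab meet in 0. 4b->1: ok.
All examples now run through 5 states with every (state, symbol) defined. Accept strings end in {1}, Reject strings end in {0,2,3,4}; accept={1}.

states=5 start=0 accept={1} delta: 0a->1 0b->2 1a->3 1b->0 2a->4 2b->3 3a->0 3b->1 4a->1 4b->1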